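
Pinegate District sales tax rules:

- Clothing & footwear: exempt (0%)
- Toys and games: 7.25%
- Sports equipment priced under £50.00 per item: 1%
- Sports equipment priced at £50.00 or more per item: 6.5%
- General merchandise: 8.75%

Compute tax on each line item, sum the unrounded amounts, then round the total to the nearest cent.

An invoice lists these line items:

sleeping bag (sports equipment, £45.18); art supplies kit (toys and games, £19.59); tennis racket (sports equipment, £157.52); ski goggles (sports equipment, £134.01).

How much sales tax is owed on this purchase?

Sleeping bag £45.18: sports equipment, under £50.00 → 1% → £0.4518
Art supplies kit £19.59: toys and games → 7.25% → £1.420275
Tennis racket £157.52: sports equipment, £50.00 or more → 6.5% → £10.2388
Ski goggles £134.01: sports equipment, £50.00 or more → 6.5% → £8.71065
Unrounded tax sum = £20.821525 → £20.82

£20.82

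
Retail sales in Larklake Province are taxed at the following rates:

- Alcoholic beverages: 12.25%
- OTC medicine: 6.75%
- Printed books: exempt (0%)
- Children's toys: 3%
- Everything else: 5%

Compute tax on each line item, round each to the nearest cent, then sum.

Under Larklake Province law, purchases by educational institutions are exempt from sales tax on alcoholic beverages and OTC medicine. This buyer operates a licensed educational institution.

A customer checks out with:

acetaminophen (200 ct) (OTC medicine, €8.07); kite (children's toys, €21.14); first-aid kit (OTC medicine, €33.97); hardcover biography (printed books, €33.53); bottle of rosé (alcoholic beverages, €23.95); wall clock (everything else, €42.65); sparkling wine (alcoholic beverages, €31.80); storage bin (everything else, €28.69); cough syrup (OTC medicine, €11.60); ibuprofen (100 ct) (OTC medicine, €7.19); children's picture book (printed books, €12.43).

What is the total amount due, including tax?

Acetaminophen (200 ct) €8.07: OTC medicine, buyer-exempt → 0% → €0.00
Kite €21.14: children's toys → 3% → €0.63
First-aid kit €33.97: OTC medicine, buyer-exempt → 0% → €0.00
Hardcover biography €33.53: printed books → 0% → €0.00
Bottle of rosé €23.95: alcoholic beverages, buyer-exempt → 0% → €0.00
Wall clock €42.65: everything else → 5% → €2.13
Sparkling wine €31.80: alcoholic beverages, buyer-exempt → 0% → €0.00
Storage bin €28.69: everything else → 5% → €1.43
Cough syrup €11.60: OTC medicine, buyer-exempt → 0% → €0.00
Ibuprofen (100 ct) €7.19: OTC medicine, buyer-exempt → 0% → €0.00
Children's picture book €12.43: printed books → 0% → €0.00
Subtotal = €255.02; tax = €4.19; total due = €259.21

€259.21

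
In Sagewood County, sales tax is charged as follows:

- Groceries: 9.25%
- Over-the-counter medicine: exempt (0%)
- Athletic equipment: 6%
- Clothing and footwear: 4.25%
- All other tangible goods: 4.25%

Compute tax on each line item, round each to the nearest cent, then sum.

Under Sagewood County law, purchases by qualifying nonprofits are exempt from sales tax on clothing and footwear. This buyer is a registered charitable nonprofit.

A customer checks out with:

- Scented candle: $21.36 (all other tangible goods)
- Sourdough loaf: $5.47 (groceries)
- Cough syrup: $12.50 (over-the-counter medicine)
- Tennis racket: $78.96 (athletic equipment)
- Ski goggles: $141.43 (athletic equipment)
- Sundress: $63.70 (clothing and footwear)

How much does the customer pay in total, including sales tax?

Scented candle $21.36: all other tangible goods → 4.25% → $0.91
Sourdough loaf $5.47: groceries → 9.25% → $0.51
Cough syrup $12.50: over-the-counter medicine → 0% → $0.00
Tennis racket $78.96: athletic equipment → 6% → $4.74
Ski goggles $141.43: athletic equipment → 6% → $8.49
Sundress $63.70: clothing and footwear, buyer-exempt → 0% → $0.00
Subtotal = $323.42; tax = $14.65; total due = $338.07

$338.07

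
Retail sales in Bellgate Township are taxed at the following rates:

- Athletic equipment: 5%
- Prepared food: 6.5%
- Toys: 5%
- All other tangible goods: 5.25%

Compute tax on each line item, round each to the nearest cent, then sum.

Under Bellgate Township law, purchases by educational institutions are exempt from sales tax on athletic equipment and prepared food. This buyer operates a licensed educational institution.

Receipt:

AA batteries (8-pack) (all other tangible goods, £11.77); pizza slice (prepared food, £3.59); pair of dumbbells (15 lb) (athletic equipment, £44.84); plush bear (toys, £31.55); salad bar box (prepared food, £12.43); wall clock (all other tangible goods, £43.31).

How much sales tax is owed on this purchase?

£4.47

AA batteries (8-pack) £11.77: all other tangible goods → 5.25% → £0.62
Pizza slice £3.59: prepared food, buyer-exempt → 0% → £0.00
Pair of dumbbells (15 lb) £44.84: athletic equipment, buyer-exempt → 0% → £0.00
Plush bear £31.55: toys → 5% → £1.58
Salad bar box £12.43: prepared food, buyer-exempt → 0% → £0.00
Wall clock £43.31: all other tangible goods → 5.25% → £2.27
Total tax = £0.62 + £1.58 + £2.27 = £4.47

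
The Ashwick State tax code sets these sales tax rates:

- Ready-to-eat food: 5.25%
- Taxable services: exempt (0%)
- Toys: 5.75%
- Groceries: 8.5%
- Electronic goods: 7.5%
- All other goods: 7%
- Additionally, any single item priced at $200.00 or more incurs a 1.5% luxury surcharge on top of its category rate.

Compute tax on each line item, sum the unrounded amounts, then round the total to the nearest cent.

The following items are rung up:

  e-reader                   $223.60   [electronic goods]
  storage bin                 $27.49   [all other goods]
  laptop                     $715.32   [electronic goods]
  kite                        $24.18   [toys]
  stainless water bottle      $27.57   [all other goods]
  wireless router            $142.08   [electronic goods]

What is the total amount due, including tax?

E-reader $223.60: electronic goods → 7.5% + 1.5% surcharge = 9% → $20.124
Storage bin $27.49: all other goods → 7% → $1.9243
Laptop $715.32: electronic goods → 7.5% + 1.5% surcharge = 9% → $64.3788
Kite $24.18: toys → 5.75% → $1.39035
Stainless water bottle $27.57: all other goods → 7% → $1.9299
Wireless router $142.08: electronic goods → 7.5% → $10.656
Subtotal = $1160.24; unrounded tax = $100.40335 → $100.40; total due = $1260.64

$1260.64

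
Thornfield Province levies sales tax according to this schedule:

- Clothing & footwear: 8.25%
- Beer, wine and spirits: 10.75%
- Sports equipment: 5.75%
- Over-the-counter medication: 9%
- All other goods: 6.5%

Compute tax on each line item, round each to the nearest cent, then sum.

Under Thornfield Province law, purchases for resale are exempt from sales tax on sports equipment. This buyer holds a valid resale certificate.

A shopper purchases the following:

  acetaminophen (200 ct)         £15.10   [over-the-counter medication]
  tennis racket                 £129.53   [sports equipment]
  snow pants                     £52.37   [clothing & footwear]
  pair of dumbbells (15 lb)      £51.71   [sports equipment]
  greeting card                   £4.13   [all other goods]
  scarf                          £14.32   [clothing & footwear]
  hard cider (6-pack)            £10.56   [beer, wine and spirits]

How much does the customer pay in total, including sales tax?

£285.99

Acetaminophen (200 ct) £15.10: over-the-counter medication → 9% → £1.36
Tennis racket £129.53: sports equipment, buyer-exempt → 0% → £0.00
Snow pants £52.37: clothing & footwear → 8.25% → £4.32
Pair of dumbbells (15 lb) £51.71: sports equipment, buyer-exempt → 0% → £0.00
Greeting card £4.13: all other goods → 6.5% → £0.27
Scarf £14.32: clothing & footwear → 8.25% → £1.18
Hard cider (6-pack) £10.56: beer, wine and spirits → 10.75% → £1.14
Subtotal = £277.72; tax = £8.27; total due = £285.99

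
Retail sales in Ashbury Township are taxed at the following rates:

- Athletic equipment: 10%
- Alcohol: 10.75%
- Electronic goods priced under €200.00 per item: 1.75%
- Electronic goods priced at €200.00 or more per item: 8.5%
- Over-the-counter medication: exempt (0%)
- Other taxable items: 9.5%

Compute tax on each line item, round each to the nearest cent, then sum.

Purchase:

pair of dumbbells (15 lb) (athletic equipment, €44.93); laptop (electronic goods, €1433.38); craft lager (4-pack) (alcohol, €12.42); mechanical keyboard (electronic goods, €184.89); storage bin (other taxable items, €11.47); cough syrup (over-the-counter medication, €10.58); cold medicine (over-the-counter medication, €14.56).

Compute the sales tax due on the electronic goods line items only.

€125.08

Laptop €1433.38: electronic goods, €200.00 or more → 8.5% → €121.84
Mechanical keyboard €184.89: electronic goods, under €200.00 → 1.75% → €3.24
Tax on electronic goods = €121.84 + €3.24 = €125.08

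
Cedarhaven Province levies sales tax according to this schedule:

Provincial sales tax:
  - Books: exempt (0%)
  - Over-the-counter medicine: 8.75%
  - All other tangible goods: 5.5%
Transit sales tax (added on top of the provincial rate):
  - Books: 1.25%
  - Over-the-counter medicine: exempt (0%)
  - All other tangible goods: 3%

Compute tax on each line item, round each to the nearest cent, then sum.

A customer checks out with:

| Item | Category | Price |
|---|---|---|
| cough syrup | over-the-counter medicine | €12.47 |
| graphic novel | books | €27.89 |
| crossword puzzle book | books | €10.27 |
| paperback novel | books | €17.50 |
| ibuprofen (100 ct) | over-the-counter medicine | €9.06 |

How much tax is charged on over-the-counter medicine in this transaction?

€1.88

Cough syrup €12.47: over-the-counter medicine → 8.75% + 0% transit = 8.75% → €1.09
Ibuprofen (100 ct) €9.06: over-the-counter medicine → 8.75% + 0% transit = 8.75% → €0.79
Tax on over-the-counter medicine = €1.09 + €0.79 = €1.88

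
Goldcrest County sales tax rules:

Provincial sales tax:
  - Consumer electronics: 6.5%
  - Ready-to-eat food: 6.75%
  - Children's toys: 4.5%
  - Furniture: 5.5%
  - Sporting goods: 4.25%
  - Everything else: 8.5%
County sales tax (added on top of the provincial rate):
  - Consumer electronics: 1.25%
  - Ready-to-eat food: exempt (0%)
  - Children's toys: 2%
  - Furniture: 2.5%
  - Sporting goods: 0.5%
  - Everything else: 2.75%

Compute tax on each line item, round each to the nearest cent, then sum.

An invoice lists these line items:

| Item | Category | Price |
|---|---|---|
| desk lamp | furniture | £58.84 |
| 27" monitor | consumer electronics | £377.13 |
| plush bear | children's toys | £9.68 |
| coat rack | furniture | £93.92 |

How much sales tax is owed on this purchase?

£42.08

Desk lamp £58.84: furniture → 5.5% + 2.5% county = 8% → £4.71
27" monitor £377.13: consumer electronics → 6.5% + 1.25% county = 7.75% → £29.23
Plush bear £9.68: children's toys → 4.5% + 2% county = 6.5% → £0.63
Coat rack £93.92: furniture → 5.5% + 2.5% county = 8% → £7.51
Total tax = £4.71 + £29.23 + £0.63 + £7.51 = £42.08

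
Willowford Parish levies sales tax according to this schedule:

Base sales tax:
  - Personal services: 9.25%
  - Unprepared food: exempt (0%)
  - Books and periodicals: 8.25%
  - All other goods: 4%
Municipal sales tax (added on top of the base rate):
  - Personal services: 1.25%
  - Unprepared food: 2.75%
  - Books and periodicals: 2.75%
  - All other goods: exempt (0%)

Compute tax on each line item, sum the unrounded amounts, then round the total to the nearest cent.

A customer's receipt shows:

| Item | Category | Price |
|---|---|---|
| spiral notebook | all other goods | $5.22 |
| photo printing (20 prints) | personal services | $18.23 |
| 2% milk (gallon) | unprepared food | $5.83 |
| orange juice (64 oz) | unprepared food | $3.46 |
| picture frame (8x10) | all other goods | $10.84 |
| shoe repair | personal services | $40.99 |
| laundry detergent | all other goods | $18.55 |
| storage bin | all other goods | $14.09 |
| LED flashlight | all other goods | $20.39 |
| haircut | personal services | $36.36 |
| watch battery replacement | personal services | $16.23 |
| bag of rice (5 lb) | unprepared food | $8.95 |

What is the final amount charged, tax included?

$214.15

Spiral notebook $5.22: all other goods → 4% + 0% municipal = 4% → $0.2088
Photo printing (20 prints) $18.23: personal services → 9.25% + 1.25% municipal = 10.5% → $1.91415
2% milk (gallon) $5.83: unprepared food → 0% + 2.75% municipal = 2.75% → $0.160325
Orange juice (64 oz) $3.46: unprepared food → 0% + 2.75% municipal = 2.75% → $0.09515
Picture frame (8x10) $10.84: all other goods → 4% + 0% municipal = 4% → $0.4336
Shoe repair $40.99: personal services → 9.25% + 1.25% municipal = 10.5% → $4.30395
Laundry detergent $18.55: all other goods → 4% + 0% municipal = 4% → $0.742
Storage bin $14.09: all other goods → 4% + 0% municipal = 4% → $0.5636
LED flashlight $20.39: all other goods → 4% + 0% municipal = 4% → $0.8156
Haircut $36.36: personal services → 9.25% + 1.25% municipal = 10.5% → $3.8178
Watch battery replacement $16.23: personal services → 9.25% + 1.25% municipal = 10.5% → $1.70415
Bag of rice (5 lb) $8.95: unprepared food → 0% + 2.75% municipal = 2.75% → $0.246125
Subtotal = $199.14; unrounded tax = $15.00525 → $15.01; total due = $214.15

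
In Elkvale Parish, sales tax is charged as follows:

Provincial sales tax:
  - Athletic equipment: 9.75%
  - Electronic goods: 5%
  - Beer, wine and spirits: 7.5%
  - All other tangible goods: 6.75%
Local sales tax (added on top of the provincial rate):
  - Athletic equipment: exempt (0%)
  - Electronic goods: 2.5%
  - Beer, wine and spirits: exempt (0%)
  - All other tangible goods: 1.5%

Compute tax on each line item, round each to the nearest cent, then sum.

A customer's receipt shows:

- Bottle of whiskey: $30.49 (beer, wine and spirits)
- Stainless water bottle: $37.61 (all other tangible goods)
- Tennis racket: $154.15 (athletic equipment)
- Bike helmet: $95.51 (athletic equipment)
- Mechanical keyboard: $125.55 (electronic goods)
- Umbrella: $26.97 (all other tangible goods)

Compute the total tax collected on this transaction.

$41.38

Bottle of whiskey $30.49: beer, wine and spirits → 7.5% + 0% local = 7.5% → $2.29
Stainless water bottle $37.61: all other tangible goods → 6.75% + 1.5% local = 8.25% → $3.10
Tennis racket $154.15: athletic equipment → 9.75% + 0% local = 9.75% → $15.03
Bike helmet $95.51: athletic equipment → 9.75% + 0% local = 9.75% → $9.31
Mechanical keyboard $125.55: electronic goods → 5% + 2.5% local = 7.5% → $9.42
Umbrella $26.97: all other tangible goods → 6.75% + 1.5% local = 8.25% → $2.23
Total tax = $2.29 + $3.10 + $15.03 + $9.31 + $9.42 + $2.23 = $41.38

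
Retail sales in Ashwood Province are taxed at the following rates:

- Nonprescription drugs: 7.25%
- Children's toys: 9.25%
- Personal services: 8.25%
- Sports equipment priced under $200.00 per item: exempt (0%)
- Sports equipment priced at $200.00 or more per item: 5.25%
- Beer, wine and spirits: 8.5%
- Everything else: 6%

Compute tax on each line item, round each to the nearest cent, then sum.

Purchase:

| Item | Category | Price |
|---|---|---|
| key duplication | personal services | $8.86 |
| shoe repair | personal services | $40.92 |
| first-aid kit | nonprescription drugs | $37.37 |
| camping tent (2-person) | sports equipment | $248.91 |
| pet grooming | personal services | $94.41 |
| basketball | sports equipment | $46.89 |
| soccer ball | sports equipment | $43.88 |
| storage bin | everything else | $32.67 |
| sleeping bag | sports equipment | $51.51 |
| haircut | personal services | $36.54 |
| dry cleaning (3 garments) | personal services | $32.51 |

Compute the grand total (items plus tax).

$709.80

Key duplication $8.86: personal services → 8.25% → $0.73
Shoe repair $40.92: personal services → 8.25% → $3.38
First-aid kit $37.37: nonprescription drugs → 7.25% → $2.71
Camping tent (2-person) $248.91: sports equipment, $200.00 or more → 5.25% → $13.07
Pet grooming $94.41: personal services → 8.25% → $7.79
Basketball $46.89: sports equipment, under $200.00 → 0% → $0.00
Soccer ball $43.88: sports equipment, under $200.00 → 0% → $0.00
Storage bin $32.67: everything else → 6% → $1.96
Sleeping bag $51.51: sports equipment, under $200.00 → 0% → $0.00
Haircut $36.54: personal services → 8.25% → $3.01
Dry cleaning (3 garments) $32.51: personal services → 8.25% → $2.68
Subtotal = $674.47; tax = $35.33; total due = $709.80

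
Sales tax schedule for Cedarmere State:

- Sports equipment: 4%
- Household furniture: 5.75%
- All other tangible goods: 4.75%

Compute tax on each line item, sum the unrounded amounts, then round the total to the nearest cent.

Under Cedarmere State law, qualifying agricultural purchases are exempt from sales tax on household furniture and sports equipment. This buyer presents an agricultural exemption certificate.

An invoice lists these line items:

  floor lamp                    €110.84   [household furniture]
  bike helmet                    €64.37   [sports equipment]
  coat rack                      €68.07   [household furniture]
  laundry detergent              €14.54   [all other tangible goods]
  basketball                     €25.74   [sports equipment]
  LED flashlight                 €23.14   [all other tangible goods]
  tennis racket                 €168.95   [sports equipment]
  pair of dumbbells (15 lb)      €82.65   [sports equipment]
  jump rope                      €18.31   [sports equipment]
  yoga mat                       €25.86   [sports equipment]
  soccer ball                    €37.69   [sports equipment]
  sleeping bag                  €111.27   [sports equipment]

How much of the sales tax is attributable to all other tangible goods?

€1.79

Laundry detergent €14.54: all other tangible goods → 4.75% → €0.69065
LED flashlight €23.14: all other tangible goods → 4.75% → €1.09915
Tax on all other tangible goods: unrounded sum = €1.7898 → €1.79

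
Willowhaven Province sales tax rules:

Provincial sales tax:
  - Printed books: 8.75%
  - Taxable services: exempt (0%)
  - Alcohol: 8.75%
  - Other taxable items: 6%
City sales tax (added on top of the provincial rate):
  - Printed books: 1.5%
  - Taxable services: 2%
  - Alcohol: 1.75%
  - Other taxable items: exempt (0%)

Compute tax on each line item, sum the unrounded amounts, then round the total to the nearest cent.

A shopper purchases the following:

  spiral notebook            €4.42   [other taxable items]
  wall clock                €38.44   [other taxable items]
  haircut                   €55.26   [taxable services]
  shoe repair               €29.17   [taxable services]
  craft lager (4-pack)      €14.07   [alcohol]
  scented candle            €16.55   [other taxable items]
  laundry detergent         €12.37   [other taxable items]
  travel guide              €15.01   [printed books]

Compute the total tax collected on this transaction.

Spiral notebook €4.42: other taxable items → 6% + 0% city = 6% → €0.2652
Wall clock €38.44: other taxable items → 6% + 0% city = 6% → €2.3064
Haircut €55.26: taxable services → 0% + 2% city = 2% → €1.1052
Shoe repair €29.17: taxable services → 0% + 2% city = 2% → €0.5834
Craft lager (4-pack) €14.07: alcohol → 8.75% + 1.75% city = 10.5% → €1.47735
Scented candle €16.55: other taxable items → 6% + 0% city = 6% → €0.993
Laundry detergent €12.37: other taxable items → 6% + 0% city = 6% → €0.7422
Travel guide €15.01: printed books → 8.75% + 1.5% city = 10.25% → €1.538525
Unrounded tax sum = €9.011275 → €9.01

€9.01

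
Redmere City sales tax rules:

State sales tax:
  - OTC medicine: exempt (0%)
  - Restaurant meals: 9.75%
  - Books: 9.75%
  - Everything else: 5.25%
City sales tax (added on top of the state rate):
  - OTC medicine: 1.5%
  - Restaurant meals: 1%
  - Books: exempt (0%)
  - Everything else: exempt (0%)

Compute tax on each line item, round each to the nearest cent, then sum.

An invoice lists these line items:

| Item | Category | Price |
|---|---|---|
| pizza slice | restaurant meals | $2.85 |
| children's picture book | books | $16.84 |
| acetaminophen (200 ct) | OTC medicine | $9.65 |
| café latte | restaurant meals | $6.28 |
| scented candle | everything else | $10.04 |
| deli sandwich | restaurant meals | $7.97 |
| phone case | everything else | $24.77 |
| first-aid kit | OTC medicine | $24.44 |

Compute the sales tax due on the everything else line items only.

Scented candle $10.04: everything else → 5.25% + 0% city = 5.25% → $0.53
Phone case $24.77: everything else → 5.25% + 0% city = 5.25% → $1.30
Tax on everything else = $0.53 + $1.30 = $1.83

$1.83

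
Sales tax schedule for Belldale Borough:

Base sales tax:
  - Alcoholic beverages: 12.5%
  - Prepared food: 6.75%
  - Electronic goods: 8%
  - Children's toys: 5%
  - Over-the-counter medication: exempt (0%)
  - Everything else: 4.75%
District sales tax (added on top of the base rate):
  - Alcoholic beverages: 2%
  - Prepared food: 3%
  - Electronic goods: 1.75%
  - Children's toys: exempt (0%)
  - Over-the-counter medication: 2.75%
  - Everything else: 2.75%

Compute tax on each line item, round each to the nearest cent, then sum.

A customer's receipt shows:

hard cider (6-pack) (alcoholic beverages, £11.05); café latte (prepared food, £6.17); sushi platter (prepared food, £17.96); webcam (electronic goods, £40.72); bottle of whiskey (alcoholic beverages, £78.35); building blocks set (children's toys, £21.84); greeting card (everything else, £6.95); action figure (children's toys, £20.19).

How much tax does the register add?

£21.90

Hard cider (6-pack) £11.05: alcoholic beverages → 12.5% + 2% district = 14.5% → £1.60
Café latte £6.17: prepared food → 6.75% + 3% district = 9.75% → £0.60
Sushi platter £17.96: prepared food → 6.75% + 3% district = 9.75% → £1.75
Webcam £40.72: electronic goods → 8% + 1.75% district = 9.75% → £3.97
Bottle of whiskey £78.35: alcoholic beverages → 12.5% + 2% district = 14.5% → £11.36
Building blocks set £21.84: children's toys → 5% + 0% district = 5% → £1.09
Greeting card £6.95: everything else → 4.75% + 2.75% district = 7.5% → £0.52
Action figure £20.19: children's toys → 5% + 0% district = 5% → £1.01
Total tax = £1.60 + £0.60 + £1.75 + £3.97 + £11.36 + £1.09 + £0.52 + £1.01 = £21.90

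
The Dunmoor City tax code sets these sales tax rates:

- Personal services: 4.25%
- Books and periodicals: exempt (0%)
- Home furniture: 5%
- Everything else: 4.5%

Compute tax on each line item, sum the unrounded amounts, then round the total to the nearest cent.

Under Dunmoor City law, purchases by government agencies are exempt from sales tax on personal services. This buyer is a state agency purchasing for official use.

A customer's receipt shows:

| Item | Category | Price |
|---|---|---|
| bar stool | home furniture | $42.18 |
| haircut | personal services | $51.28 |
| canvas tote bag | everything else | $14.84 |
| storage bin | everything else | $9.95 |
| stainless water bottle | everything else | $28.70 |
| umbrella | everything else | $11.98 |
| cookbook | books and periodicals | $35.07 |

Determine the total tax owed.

Bar stool $42.18: home furniture → 5% → $2.109
Haircut $51.28: personal services, buyer-exempt → 0% → $0.00
Canvas tote bag $14.84: everything else → 4.5% → $0.6678
Storage bin $9.95: everything else → 4.5% → $0.44775
Stainless water bottle $28.70: everything else → 4.5% → $1.2915
Umbrella $11.98: everything else → 4.5% → $0.5391
Cookbook $35.07: books and periodicals → 0% → $0.00
Unrounded tax sum = $5.05515 → $5.06

$5.06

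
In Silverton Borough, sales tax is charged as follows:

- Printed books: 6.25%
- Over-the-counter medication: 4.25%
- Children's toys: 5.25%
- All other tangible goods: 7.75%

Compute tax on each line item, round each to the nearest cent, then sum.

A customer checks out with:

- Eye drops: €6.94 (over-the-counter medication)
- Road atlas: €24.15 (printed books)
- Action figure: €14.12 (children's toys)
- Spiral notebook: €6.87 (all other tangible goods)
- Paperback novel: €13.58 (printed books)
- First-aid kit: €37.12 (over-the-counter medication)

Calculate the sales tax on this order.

€5.50

Eye drops €6.94: over-the-counter medication → 4.25% → €0.29
Road atlas €24.15: printed books → 6.25% → €1.51
Action figure €14.12: children's toys → 5.25% → €0.74
Spiral notebook €6.87: all other tangible goods → 7.75% → €0.53
Paperback novel €13.58: printed books → 6.25% → €0.85
First-aid kit €37.12: over-the-counter medication → 4.25% → €1.58
Total tax = €0.29 + €1.51 + €0.74 + €0.53 + €0.85 + €1.58 = €5.50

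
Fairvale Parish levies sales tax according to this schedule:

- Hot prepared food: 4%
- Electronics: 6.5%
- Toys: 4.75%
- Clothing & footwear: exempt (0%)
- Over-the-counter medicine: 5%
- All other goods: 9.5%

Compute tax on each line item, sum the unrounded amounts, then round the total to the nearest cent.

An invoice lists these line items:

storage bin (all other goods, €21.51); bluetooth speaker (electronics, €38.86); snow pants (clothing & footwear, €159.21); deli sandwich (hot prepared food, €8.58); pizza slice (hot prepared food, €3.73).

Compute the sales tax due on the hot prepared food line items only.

€0.49

Deli sandwich €8.58: hot prepared food → 4% → €0.3432
Pizza slice €3.73: hot prepared food → 4% → €0.1492
Tax on hot prepared food: unrounded sum = €0.4924 → €0.49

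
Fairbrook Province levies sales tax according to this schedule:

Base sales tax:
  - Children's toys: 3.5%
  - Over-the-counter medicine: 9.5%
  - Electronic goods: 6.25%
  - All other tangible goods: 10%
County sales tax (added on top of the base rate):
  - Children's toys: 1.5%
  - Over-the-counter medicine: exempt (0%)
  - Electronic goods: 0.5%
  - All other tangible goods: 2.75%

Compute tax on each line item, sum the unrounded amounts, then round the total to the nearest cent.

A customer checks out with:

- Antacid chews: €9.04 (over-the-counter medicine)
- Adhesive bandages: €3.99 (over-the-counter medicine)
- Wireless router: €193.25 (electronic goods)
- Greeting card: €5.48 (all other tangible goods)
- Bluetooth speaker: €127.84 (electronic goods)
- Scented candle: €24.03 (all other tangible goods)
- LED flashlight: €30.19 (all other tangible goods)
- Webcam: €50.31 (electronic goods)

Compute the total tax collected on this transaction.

€33.92

Antacid chews €9.04: over-the-counter medicine → 9.5% + 0% county = 9.5% → €0.8588
Adhesive bandages €3.99: over-the-counter medicine → 9.5% + 0% county = 9.5% → €0.37905
Wireless router €193.25: electronic goods → 6.25% + 0.5% county = 6.75% → €13.044375
Greeting card €5.48: all other tangible goods → 10% + 2.75% county = 12.75% → €0.6987
Bluetooth speaker €127.84: electronic goods → 6.25% + 0.5% county = 6.75% → €8.6292
Scented candle €24.03: all other tangible goods → 10% + 2.75% county = 12.75% → €3.063825
LED flashlight €30.19: all other tangible goods → 10% + 2.75% county = 12.75% → €3.849225
Webcam €50.31: electronic goods → 6.25% + 0.5% county = 6.75% → €3.395925
Unrounded tax sum = €33.9191 → €33.92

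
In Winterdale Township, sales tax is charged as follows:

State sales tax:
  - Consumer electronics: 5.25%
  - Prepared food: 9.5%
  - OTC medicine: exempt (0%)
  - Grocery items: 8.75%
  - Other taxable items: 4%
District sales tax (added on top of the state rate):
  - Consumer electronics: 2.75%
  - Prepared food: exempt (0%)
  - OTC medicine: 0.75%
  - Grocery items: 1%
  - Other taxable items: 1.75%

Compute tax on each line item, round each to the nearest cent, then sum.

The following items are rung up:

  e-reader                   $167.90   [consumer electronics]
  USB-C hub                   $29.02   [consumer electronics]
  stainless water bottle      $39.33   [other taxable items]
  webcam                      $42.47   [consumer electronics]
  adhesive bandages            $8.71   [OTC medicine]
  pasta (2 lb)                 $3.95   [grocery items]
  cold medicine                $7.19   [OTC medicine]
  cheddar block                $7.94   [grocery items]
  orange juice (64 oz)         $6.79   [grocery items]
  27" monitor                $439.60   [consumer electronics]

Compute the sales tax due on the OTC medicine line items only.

$0.12

Adhesive bandages $8.71: OTC medicine → 0% + 0.75% district = 0.75% → $0.07
Cold medicine $7.19: OTC medicine → 0% + 0.75% district = 0.75% → $0.05
Tax on OTC medicine = $0.07 + $0.05 = $0.12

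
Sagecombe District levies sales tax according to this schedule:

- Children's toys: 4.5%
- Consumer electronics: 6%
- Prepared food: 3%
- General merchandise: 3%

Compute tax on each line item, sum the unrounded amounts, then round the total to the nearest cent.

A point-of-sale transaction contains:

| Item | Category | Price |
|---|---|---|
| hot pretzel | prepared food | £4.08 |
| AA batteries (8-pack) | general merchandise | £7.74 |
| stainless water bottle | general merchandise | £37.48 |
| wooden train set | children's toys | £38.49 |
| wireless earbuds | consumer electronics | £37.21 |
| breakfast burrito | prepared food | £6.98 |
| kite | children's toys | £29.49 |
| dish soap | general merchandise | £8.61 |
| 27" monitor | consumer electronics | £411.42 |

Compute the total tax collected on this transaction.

Hot pretzel £4.08: prepared food → 3% → £0.1224
AA batteries (8-pack) £7.74: general merchandise → 3% → £0.2322
Stainless water bottle £37.48: general merchandise → 3% → £1.1244
Wooden train set £38.49: children's toys → 4.5% → £1.73205
Wireless earbuds £37.21: consumer electronics → 6% → £2.2326
Breakfast burrito £6.98: prepared food → 3% → £0.2094
Kite £29.49: children's toys → 4.5% → £1.32705
Dish soap £8.61: general merchandise → 3% → £0.2583
27" monitor £411.42: consumer electronics → 6% → £24.6852
Unrounded tax sum = £31.9236 → £31.92

£31.92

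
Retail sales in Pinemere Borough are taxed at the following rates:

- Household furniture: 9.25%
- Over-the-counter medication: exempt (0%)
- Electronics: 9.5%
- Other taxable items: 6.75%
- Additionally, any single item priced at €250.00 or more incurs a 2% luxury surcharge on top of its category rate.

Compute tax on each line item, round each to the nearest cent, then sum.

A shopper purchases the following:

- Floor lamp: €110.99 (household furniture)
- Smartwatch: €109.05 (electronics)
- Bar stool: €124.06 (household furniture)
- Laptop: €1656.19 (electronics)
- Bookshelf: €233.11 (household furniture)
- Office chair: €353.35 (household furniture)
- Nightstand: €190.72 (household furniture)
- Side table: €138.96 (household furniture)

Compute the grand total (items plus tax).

Floor lamp €110.99: household furniture → 9.25% → €10.27
Smartwatch €109.05: electronics → 9.5% → €10.36
Bar stool €124.06: household furniture → 9.25% → €11.48
Laptop €1656.19: electronics → 9.5% + 2% surcharge = 11.5% → €190.46
Bookshelf €233.11: household furniture → 9.25% → €21.56
Office chair €353.35: household furniture → 9.25% + 2% surcharge = 11.25% → €39.75
Nightstand €190.72: household furniture → 9.25% → €17.64
Side table €138.96: household furniture → 9.25% → €12.85
Subtotal = €2916.43; tax = €314.37; total due = €3230.80

€3230.80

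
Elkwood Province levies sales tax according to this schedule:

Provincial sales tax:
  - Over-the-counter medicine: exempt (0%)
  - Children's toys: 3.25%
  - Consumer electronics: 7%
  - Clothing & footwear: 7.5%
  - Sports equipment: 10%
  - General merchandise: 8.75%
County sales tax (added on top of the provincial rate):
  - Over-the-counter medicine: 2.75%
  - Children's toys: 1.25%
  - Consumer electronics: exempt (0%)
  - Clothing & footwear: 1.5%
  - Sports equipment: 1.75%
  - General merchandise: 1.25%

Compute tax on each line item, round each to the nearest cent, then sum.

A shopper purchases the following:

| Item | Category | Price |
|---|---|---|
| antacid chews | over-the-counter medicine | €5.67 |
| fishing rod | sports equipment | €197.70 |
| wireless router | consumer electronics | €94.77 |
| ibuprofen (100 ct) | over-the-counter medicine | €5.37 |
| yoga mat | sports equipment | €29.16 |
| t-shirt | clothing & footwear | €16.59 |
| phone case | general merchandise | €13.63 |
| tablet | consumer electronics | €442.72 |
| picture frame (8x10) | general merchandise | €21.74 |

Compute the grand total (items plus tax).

€896.96

Antacid chews €5.67: over-the-counter medicine → 0% + 2.75% county = 2.75% → €0.16
Fishing rod €197.70: sports equipment → 10% + 1.75% county = 11.75% → €23.23
Wireless router €94.77: consumer electronics → 7% + 0% county = 7% → €6.63
Ibuprofen (100 ct) €5.37: over-the-counter medicine → 0% + 2.75% county = 2.75% → €0.15
Yoga mat €29.16: sports equipment → 10% + 1.75% county = 11.75% → €3.43
T-shirt €16.59: clothing & footwear → 7.5% + 1.5% county = 9% → €1.49
Phone case €13.63: general merchandise → 8.75% + 1.25% county = 10% → €1.36
Tablet €442.72: consumer electronics → 7% + 0% county = 7% → €30.99
Picture frame (8x10) €21.74: general merchandise → 8.75% + 1.25% county = 10% → €2.17
Subtotal = €827.35; tax = €69.61; total due = €896.96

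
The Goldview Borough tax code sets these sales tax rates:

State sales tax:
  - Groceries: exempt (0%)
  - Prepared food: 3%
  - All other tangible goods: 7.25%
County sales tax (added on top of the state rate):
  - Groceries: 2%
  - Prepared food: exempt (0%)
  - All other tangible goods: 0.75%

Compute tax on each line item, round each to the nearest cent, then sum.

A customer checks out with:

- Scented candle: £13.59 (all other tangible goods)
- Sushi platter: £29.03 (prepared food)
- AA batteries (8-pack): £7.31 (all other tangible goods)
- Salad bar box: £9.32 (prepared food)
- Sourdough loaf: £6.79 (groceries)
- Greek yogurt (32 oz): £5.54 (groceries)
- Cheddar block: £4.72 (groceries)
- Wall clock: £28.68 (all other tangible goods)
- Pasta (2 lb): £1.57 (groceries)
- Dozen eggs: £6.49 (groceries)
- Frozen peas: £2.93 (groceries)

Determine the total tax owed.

£5.67

Scented candle £13.59: all other tangible goods → 7.25% + 0.75% county = 8% → £1.09
Sushi platter £29.03: prepared food → 3% + 0% county = 3% → £0.87
AA batteries (8-pack) £7.31: all other tangible goods → 7.25% + 0.75% county = 8% → £0.58
Salad bar box £9.32: prepared food → 3% + 0% county = 3% → £0.28
Sourdough loaf £6.79: groceries → 0% + 2% county = 2% → £0.14
Greek yogurt (32 oz) £5.54: groceries → 0% + 2% county = 2% → £0.11
Cheddar block £4.72: groceries → 0% + 2% county = 2% → £0.09
Wall clock £28.68: all other tangible goods → 7.25% + 0.75% county = 8% → £2.29
Pasta (2 lb) £1.57: groceries → 0% + 2% county = 2% → £0.03
Dozen eggs £6.49: groceries → 0% + 2% county = 2% → £0.13
Frozen peas £2.93: groceries → 0% + 2% county = 2% → £0.06
Total tax = £1.09 + £0.87 + £0.58 + £0.28 + £0.14 + £0.11 + £0.09 + £2.29 + £0.03 + £0.13 + £0.06 = £5.67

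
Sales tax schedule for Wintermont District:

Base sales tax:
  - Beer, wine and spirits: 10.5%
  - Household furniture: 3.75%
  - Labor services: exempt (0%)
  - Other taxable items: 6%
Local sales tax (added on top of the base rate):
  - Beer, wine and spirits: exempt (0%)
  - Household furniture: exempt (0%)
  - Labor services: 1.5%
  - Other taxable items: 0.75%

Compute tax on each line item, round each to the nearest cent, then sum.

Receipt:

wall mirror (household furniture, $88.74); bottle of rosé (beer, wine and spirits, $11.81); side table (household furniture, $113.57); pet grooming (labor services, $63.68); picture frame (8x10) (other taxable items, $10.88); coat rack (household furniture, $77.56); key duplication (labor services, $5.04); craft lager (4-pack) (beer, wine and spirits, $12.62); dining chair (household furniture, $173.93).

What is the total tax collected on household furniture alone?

Wall mirror $88.74: household furniture → 3.75% + 0% local = 3.75% → $3.33
Side table $113.57: household furniture → 3.75% + 0% local = 3.75% → $4.26
Coat rack $77.56: household furniture → 3.75% + 0% local = 3.75% → $2.91
Dining chair $173.93: household furniture → 3.75% + 0% local = 3.75% → $6.52
Tax on household furniture = $3.33 + $4.26 + $2.91 + $6.52 = $17.02

$17.02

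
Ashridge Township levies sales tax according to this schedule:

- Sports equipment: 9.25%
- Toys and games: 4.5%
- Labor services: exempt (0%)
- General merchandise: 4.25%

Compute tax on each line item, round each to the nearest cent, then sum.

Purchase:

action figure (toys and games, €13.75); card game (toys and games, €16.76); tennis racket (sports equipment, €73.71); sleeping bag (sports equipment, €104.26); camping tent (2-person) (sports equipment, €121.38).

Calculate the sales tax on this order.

€29.06

Action figure €13.75: toys and games → 4.5% → €0.62
Card game €16.76: toys and games → 4.5% → €0.75
Tennis racket €73.71: sports equipment → 9.25% → €6.82
Sleeping bag €104.26: sports equipment → 9.25% → €9.64
Camping tent (2-person) €121.38: sports equipment → 9.25% → €11.23
Total tax = €0.62 + €0.75 + €6.82 + €9.64 + €11.23 = €29.06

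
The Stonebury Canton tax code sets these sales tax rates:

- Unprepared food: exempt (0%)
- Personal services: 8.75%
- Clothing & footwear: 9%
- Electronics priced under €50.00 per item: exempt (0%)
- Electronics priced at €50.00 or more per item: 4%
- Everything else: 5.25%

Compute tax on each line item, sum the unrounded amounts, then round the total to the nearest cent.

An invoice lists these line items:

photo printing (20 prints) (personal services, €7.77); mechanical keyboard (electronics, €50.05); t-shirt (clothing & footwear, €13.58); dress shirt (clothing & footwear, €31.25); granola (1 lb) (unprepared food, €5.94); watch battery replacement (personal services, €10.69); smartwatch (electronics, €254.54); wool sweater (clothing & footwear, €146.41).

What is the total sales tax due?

Photo printing (20 prints) €7.77: personal services → 8.75% → €0.679875
Mechanical keyboard €50.05: electronics, €50.00 or more → 4% → €2.002
T-shirt €13.58: clothing & footwear → 9% → €1.2222
Dress shirt €31.25: clothing & footwear → 9% → €2.8125
Granola (1 lb) €5.94: unprepared food → 0% → €0.00
Watch battery replacement €10.69: personal services → 8.75% → €0.935375
Smartwatch €254.54: electronics, €50.00 or more → 4% → €10.1816
Wool sweater €146.41: clothing & footwear → 9% → €13.1769
Unrounded tax sum = €31.01045 → €31.01

€31.01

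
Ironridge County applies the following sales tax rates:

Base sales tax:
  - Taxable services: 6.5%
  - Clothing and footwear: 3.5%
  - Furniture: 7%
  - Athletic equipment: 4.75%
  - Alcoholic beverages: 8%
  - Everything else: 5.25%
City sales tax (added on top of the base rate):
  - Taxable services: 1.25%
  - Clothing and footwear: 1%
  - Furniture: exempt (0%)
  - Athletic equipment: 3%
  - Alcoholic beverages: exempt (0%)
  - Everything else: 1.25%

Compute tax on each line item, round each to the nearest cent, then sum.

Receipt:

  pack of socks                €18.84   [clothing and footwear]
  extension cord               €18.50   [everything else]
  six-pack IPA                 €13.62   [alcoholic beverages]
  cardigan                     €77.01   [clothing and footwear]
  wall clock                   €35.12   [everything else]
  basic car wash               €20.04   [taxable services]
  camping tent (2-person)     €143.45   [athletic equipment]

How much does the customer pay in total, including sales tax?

€348.14

Pack of socks €18.84: clothing and footwear → 3.5% + 1% city = 4.5% → €0.85
Extension cord €18.50: everything else → 5.25% + 1.25% city = 6.5% → €1.20
Six-pack IPA €13.62: alcoholic beverages → 8% + 0% city = 8% → €1.09
Cardigan €77.01: clothing and footwear → 3.5% + 1% city = 4.5% → €3.47
Wall clock €35.12: everything else → 5.25% + 1.25% city = 6.5% → €2.28
Basic car wash €20.04: taxable services → 6.5% + 1.25% city = 7.75% → €1.55
Camping tent (2-person) €143.45: athletic equipment → 4.75% + 3% city = 7.75% → €11.12
Subtotal = €326.58; tax = €21.56; total due = €348.14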